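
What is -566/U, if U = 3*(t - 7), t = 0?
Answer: 566/21 ≈ 26.952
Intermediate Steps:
U = -21 (U = 3*(0 - 7) = 3*(-7) = -21)
-566/U = -566/(-21) = -566*(-1/21) = 566/21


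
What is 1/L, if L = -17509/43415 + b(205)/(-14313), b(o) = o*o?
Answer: -621398895/2075121692 ≈ -0.29945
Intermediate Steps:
b(o) = o²
L = -2075121692/621398895 (L = -17509/43415 + 205²/(-14313) = -17509*1/43415 + 42025*(-1/14313) = -17509/43415 - 42025/14313 = -2075121692/621398895 ≈ -3.3394)
1/L = 1/(-2075121692/621398895) = -621398895/2075121692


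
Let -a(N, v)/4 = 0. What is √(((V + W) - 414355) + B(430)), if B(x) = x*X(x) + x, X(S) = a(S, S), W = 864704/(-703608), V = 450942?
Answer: √286330995822129/87951 ≈ 192.39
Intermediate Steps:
a(N, v) = 0 (a(N, v) = -4*0 = 0)
W = -108088/87951 (W = 864704*(-1/703608) = -108088/87951 ≈ -1.2290)
X(S) = 0
B(x) = x (B(x) = x*0 + x = 0 + x = x)
√(((V + W) - 414355) + B(430)) = √(((450942 - 108088/87951) - 414355) + 430) = √((39660691754/87951 - 414355) + 430) = √(3217755149/87951 + 430) = √(3255574079/87951) = √286330995822129/87951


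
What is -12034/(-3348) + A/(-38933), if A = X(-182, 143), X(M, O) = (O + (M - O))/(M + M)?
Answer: 117129512/32586921 ≈ 3.5944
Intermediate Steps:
X(M, O) = 1/2 (X(M, O) = M/((2*M)) = M*(1/(2*M)) = 1/2)
A = 1/2 ≈ 0.50000
-12034/(-3348) + A/(-38933) = -12034/(-3348) + (1/2)/(-38933) = -12034*(-1/3348) + (1/2)*(-1/38933) = 6017/1674 - 1/77866 = 117129512/32586921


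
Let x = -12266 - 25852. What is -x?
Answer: 38118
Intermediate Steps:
x = -38118
-x = -1*(-38118) = 38118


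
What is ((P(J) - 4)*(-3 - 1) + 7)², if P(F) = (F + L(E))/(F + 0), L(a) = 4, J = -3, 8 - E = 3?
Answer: 5329/9 ≈ 592.11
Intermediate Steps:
E = 5 (E = 8 - 1*3 = 8 - 3 = 5)
P(F) = (4 + F)/F (P(F) = (F + 4)/(F + 0) = (4 + F)/F)
((P(J) - 4)*(-3 - 1) + 7)² = (((4 - 3)/(-3) - 4)*(-3 - 1) + 7)² = ((-⅓*1 - 4)*(-4) + 7)² = ((-⅓ - 4)*(-4) + 7)² = (-13/3*(-4) + 7)² = (52/3 + 7)² = (73/3)² = 5329/9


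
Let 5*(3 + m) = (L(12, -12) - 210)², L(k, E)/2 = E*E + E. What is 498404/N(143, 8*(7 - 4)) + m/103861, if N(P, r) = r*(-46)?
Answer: -64705121629/143328180 ≈ -451.45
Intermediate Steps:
L(k, E) = 2*E + 2*E² (L(k, E) = 2*(E*E + E) = 2*(E² + E) = 2*(E + E²) = 2*E + 2*E²)
N(P, r) = -46*r
m = 2901/5 (m = -3 + (2*(-12)*(1 - 12) - 210)²/5 = -3 + (2*(-12)*(-11) - 210)²/5 = -3 + (264 - 210)²/5 = -3 + (⅕)*54² = -3 + (⅕)*2916 = -3 + 2916/5 = 2901/5 ≈ 580.20)
498404/N(143, 8*(7 - 4)) + m/103861 = 498404/((-368*(7 - 4))) + (2901/5)/103861 = 498404/((-368*3)) + (2901/5)*(1/103861) = 498404/((-46*24)) + 2901/519305 = 498404/(-1104) + 2901/519305 = 498404*(-1/1104) + 2901/519305 = -124601/276 + 2901/519305 = -64705121629/143328180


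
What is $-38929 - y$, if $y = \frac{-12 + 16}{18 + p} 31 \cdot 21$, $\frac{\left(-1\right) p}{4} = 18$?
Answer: $- \frac{349927}{9} \approx -38881.0$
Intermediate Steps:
$p = -72$ ($p = \left(-4\right) 18 = -72$)
$y = - \frac{434}{9}$ ($y = \frac{-12 + 16}{18 - 72} \cdot 31 \cdot 21 = \frac{4}{-54} \cdot 31 \cdot 21 = 4 \left(- \frac{1}{54}\right) 31 \cdot 21 = \left(- \frac{2}{27}\right) 31 \cdot 21 = \left(- \frac{62}{27}\right) 21 = - \frac{434}{9} \approx -48.222$)
$-38929 - y = -38929 - - \frac{434}{9} = -38929 + \frac{434}{9} = - \frac{349927}{9}$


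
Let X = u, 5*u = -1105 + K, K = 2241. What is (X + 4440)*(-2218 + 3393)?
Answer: 5483960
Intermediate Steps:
u = 1136/5 (u = (-1105 + 2241)/5 = (⅕)*1136 = 1136/5 ≈ 227.20)
X = 1136/5 ≈ 227.20
(X + 4440)*(-2218 + 3393) = (1136/5 + 4440)*(-2218 + 3393) = (23336/5)*1175 = 5483960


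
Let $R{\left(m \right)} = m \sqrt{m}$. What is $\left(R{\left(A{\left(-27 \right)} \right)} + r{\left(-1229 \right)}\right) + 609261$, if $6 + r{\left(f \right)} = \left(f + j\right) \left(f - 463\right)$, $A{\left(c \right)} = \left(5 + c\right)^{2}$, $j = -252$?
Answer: $3125755$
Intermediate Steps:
$r{\left(f \right)} = -6 + \left(-463 + f\right) \left(-252 + f\right)$ ($r{\left(f \right)} = -6 + \left(f - 252\right) \left(f - 463\right) = -6 + \left(-252 + f\right) \left(-463 + f\right) = -6 + \left(-463 + f\right) \left(-252 + f\right)$)
$R{\left(m \right)} = m^{\frac{3}{2}}$
$\left(R{\left(A{\left(-27 \right)} \right)} + r{\left(-1229 \right)}\right) + 609261 = \left(\left(\left(5 - 27\right)^{2}\right)^{\frac{3}{2}} + \left(116670 + \left(-1229\right)^{2} - -878735\right)\right) + 609261 = \left(\left(\left(-22\right)^{2}\right)^{\frac{3}{2}} + \left(116670 + 1510441 + 878735\right)\right) + 609261 = \left(484^{\frac{3}{2}} + 2505846\right) + 609261 = \left(10648 + 2505846\right) + 609261 = 2516494 + 609261 = 3125755$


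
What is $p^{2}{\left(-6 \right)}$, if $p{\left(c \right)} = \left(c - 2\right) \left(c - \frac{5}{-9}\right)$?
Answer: $\frac{153664}{81} \approx 1897.1$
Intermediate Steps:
$p{\left(c \right)} = \left(-2 + c\right) \left(\frac{5}{9} + c\right)$ ($p{\left(c \right)} = \left(-2 + c\right) \left(c - - \frac{5}{9}\right) = \left(-2 + c\right) \left(c + \frac{5}{9}\right) = \left(-2 + c\right) \left(\frac{5}{9} + c\right)$)
$p^{2}{\left(-6 \right)} = \left(- \frac{10}{9} + \left(-6\right)^{2} - - \frac{26}{3}\right)^{2} = \left(- \frac{10}{9} + 36 + \frac{26}{3}\right)^{2} = \left(\frac{392}{9}\right)^{2} = \frac{153664}{81}$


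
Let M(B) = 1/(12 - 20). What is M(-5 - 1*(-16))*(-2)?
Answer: ¼ ≈ 0.25000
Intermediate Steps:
M(B) = -⅛ (M(B) = 1/(-8) = -⅛)
M(-5 - 1*(-16))*(-2) = -⅛*(-2) = ¼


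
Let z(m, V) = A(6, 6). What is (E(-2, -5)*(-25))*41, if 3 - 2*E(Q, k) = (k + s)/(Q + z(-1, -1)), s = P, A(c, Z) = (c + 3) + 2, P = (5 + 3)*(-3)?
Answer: -28700/9 ≈ -3188.9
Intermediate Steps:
P = -24 (P = 8*(-3) = -24)
A(c, Z) = 5 + c (A(c, Z) = (3 + c) + 2 = 5 + c)
z(m, V) = 11 (z(m, V) = 5 + 6 = 11)
s = -24
E(Q, k) = 3/2 - (-24 + k)/(2*(11 + Q)) (E(Q, k) = 3/2 - (k - 24)/(2*(Q + 11)) = 3/2 - (-24 + k)/(2*(11 + Q)))
(E(-2, -5)*(-25))*41 = (((57 - 1*(-5) + 3*(-2))/(2*(11 - 2)))*(-25))*41 = (((1/2)*(57 + 5 - 6)/9)*(-25))*41 = (((1/2)*(1/9)*56)*(-25))*41 = ((28/9)*(-25))*41 = -700/9*41 = -28700/9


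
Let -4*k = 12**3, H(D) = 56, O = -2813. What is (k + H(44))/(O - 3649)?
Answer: 188/3231 ≈ 0.058186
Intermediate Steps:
k = -432 (k = -1/4*12**3 = -1/4*1728 = -432)
(k + H(44))/(O - 3649) = (-432 + 56)/(-2813 - 3649) = -376/(-6462) = -376*(-1/6462) = 188/3231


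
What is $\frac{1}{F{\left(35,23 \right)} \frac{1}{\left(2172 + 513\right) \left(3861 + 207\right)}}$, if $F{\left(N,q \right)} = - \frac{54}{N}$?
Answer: $-7079450$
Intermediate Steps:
$\frac{1}{F{\left(35,23 \right)} \frac{1}{\left(2172 + 513\right) \left(3861 + 207\right)}} = \frac{1}{- \frac{54}{35} \frac{1}{\left(2172 + 513\right) \left(3861 + 207\right)}} = \frac{1}{\left(-54\right) \frac{1}{35} \frac{1}{2685 \cdot 4068}} = \frac{1}{\left(- \frac{54}{35}\right) \frac{1}{10922580}} = \frac{1}{- \frac{1}{7079450}} = -7079450$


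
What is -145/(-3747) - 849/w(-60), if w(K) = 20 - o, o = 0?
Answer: -3178303/74940 ≈ -42.411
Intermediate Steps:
w(K) = 20 (w(K) = 20 - 1*0 = 20 + 0 = 20)
-145/(-3747) - 849/w(-60) = -145/(-3747) - 849/20 = -145*(-1/3747) - 849*1/20 = 145/3747 - 849/20 = -3178303/74940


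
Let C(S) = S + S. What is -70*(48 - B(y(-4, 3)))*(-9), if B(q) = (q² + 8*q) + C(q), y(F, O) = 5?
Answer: -17010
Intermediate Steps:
C(S) = 2*S
B(q) = q² + 10*q (B(q) = (q² + 8*q) + 2*q = q² + 10*q)
-70*(48 - B(y(-4, 3)))*(-9) = -70*(48 - 5*(10 + 5))*(-9) = -70*(48 - 5*15)*(-9) = -70*(48 - 1*75)*(-9) = -70*(48 - 75)*(-9) = -70*(-27)*(-9) = 1890*(-9) = -17010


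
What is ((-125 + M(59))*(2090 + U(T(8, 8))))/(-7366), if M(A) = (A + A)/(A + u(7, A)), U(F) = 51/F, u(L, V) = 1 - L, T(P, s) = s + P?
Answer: 217925937/6246368 ≈ 34.888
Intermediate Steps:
T(P, s) = P + s
M(A) = 2*A/(-6 + A) (M(A) = (A + A)/(A + (1 - 1*7)) = (2*A)/(A + (1 - 7)) = (2*A)/(A - 6) = (2*A)/(-6 + A) = 2*A/(-6 + A))
((-125 + M(59))*(2090 + U(T(8, 8))))/(-7366) = ((-125 + 2*59/(-6 + 59))*(2090 + 51/(8 + 8)))/(-7366) = ((-125 + 2*59/53)*(2090 + 51/16))*(-1/7366) = ((-125 + 2*59*(1/53))*(2090 + 51*(1/16)))*(-1/7366) = ((-125 + 118/53)*(2090 + 51/16))*(-1/7366) = -6507/53*33491/16*(-1/7366) = -217925937/848*(-1/7366) = 217925937/6246368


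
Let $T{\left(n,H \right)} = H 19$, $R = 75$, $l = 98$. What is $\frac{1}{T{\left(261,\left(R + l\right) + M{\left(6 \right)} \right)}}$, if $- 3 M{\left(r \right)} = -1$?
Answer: $\frac{3}{9880} \approx 0.00030364$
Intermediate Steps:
$M{\left(r \right)} = \frac{1}{3}$ ($M{\left(r \right)} = \left(- \frac{1}{3}\right) \left(-1\right) = \frac{1}{3}$)
$T{\left(n,H \right)} = 19 H$
$\frac{1}{T{\left(261,\left(R + l\right) + M{\left(6 \right)} \right)}} = \frac{1}{19 \left(\left(75 + 98\right) + \frac{1}{3}\right)} = \frac{1}{19 \left(173 + \frac{1}{3}\right)} = \frac{1}{19 \cdot \frac{520}{3}} = \frac{1}{\frac{9880}{3}} = \frac{3}{9880}$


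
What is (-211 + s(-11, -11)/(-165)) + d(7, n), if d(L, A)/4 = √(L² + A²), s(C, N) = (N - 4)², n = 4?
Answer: -2336/11 + 4*√65 ≈ -180.11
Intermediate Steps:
s(C, N) = (-4 + N)²
d(L, A) = 4*√(A² + L²) (d(L, A) = 4*√(L² + A²) = 4*√(A² + L²))
(-211 + s(-11, -11)/(-165)) + d(7, n) = (-211 + (-4 - 11)²/(-165)) + 4*√(4² + 7²) = (-211 + (-15)²*(-1/165)) + 4*√(16 + 49) = (-211 + 225*(-1/165)) + 4*√65 = (-211 - 15/11) + 4*√65 = -2336/11 + 4*√65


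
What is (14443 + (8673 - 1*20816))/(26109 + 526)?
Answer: 460/5327 ≈ 0.086353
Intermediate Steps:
(14443 + (8673 - 1*20816))/(26109 + 526) = (14443 + (8673 - 20816))/26635 = (14443 - 12143)*(1/26635) = 2300*(1/26635) = 460/5327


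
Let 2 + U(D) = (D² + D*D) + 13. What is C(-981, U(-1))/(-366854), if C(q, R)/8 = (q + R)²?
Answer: -3748096/183427 ≈ -20.434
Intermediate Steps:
U(D) = 11 + 2*D² (U(D) = -2 + ((D² + D*D) + 13) = -2 + ((D² + D²) + 13) = -2 + (2*D² + 13) = -2 + (13 + 2*D²) = 11 + 2*D²)
C(q, R) = 8*(R + q)² (C(q, R) = 8*(q + R)² = 8*(R + q)²)
C(-981, U(-1))/(-366854) = (8*((11 + 2*(-1)²) - 981)²)/(-366854) = (8*((11 + 2*1) - 981)²)*(-1/366854) = (8*((11 + 2) - 981)²)*(-1/366854) = (8*(13 - 981)²)*(-1/366854) = (8*(-968)²)*(-1/366854) = (8*937024)*(-1/366854) = 7496192*(-1/366854) = -3748096/183427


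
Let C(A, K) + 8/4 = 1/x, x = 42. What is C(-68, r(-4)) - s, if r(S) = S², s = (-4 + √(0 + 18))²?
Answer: -1511/42 + 24*√2 ≈ -2.0351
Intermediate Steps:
s = (-4 + 3*√2)² (s = (-4 + √18)² = (-4 + 3*√2)² ≈ 0.058874)
C(A, K) = -83/42 (C(A, K) = -2 + 1/42 = -83/42)
C(-68, r(-4)) - s = -83/42 - (34 - 24*√2) = -83/42 + (-34 + 24*√2) = -1511/42 + 24*√2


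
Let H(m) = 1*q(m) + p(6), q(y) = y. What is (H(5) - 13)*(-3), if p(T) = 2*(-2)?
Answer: 36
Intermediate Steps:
p(T) = -4
H(m) = -4 + m (H(m) = 1*m - 4 = m - 4 = -4 + m)
(H(5) - 13)*(-3) = ((-4 + 5) - 13)*(-3) = (1 - 13)*(-3) = -12*(-3) = 36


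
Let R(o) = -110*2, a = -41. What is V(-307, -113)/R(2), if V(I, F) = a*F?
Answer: -4633/220 ≈ -21.059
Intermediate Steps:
V(I, F) = -41*F
R(o) = -220
V(-307, -113)/R(2) = -41*(-113)/(-220) = 4633*(-1/220) = -4633/220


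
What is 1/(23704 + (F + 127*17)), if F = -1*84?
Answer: 1/25779 ≈ 3.8791e-5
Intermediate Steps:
F = -84
1/(23704 + (F + 127*17)) = 1/(23704 + (-84 + 127*17)) = 1/(23704 + (-84 + 2159)) = 1/(23704 + 2075) = 1/25779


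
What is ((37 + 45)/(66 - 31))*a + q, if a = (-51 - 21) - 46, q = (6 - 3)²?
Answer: -9361/35 ≈ -267.46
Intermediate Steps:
q = 9 (q = 3² = 9)
a = -118 (a = -72 - 46 = -118)
((37 + 45)/(66 - 31))*a + q = ((37 + 45)/(66 - 31))*(-118) + 9 = (82/35)*(-118) + 9 = -9676/35 + 9 = -9361/35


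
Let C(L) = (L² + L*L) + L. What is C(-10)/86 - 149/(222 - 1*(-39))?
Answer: 18388/11223 ≈ 1.6384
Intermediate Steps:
C(L) = L + 2*L² (C(L) = (L² + L²) + L = 2*L² + L = L + 2*L²)
C(-10)/86 - 149/(222 - 1*(-39)) = -10*(1 + 2*(-10))/86 - 149/(222 - 1*(-39)) = -10*(1 - 20)*(1/86) - 149/(222 + 39) = -10*(-19)*(1/86) - 149/261 = 190*(1/86) - 149*1/261 = 95/43 - 149/261 = 18388/11223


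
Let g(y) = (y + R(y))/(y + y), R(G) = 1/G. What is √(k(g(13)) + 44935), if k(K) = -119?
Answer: 4*√2801 ≈ 211.70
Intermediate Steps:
g(y) = (y + 1/y)/(2*y) (g(y) = (y + 1/y)/(y + y) = (y + 1/y)/((2*y)) = (y + 1/y)*(1/(2*y)) = (y + 1/y)/(2*y))
√(k(g(13)) + 44935) = √(-119 + 44935) = √44816 = 4*√2801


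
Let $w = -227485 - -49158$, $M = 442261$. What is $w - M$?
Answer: $-620588$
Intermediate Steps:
$w = -178327$ ($w = -227485 + 49158 = -178327$)
$w - M = -178327 - 442261 = -620588$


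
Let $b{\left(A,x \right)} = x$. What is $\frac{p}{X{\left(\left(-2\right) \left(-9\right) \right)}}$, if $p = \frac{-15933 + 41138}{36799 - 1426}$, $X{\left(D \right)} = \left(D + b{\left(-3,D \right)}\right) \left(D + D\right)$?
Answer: $\frac{25205}{45843408} \approx 0.00054981$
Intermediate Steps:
$X{\left(D \right)} = 4 D^{2}$ ($X{\left(D \right)} = \left(D + D\right) \left(D + D\right) = 2 D 2 D = 4 D^{2}$)
$p = \frac{25205}{35373} \approx 0.71255$
$\frac{p}{X{\left(\left(-2\right) \left(-9\right) \right)}} = \frac{25205}{35373 \cdot 4 \left(\left(-2\right) \left(-9\right)\right)^{2}} = \frac{25205}{35373 \cdot 4 \cdot 18^{2}} = \frac{25205}{35373 \cdot 4 \cdot 324} = \frac{25205}{35373 \cdot 1296} = \frac{25205}{35373} \cdot \frac{1}{1296} = \frac{25205}{45843408}$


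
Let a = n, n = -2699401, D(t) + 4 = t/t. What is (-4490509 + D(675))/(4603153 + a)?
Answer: -561314/237969 ≈ -2.3588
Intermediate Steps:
D(t) = -3 (D(t) = -4 + t/t = -4 + 1 = -3)
a = -2699401
(-4490509 + D(675))/(4603153 + a) = (-4490509 - 3)/(4603153 - 2699401) = -4490512/1903752 = -4490512*1/1903752 = -561314/237969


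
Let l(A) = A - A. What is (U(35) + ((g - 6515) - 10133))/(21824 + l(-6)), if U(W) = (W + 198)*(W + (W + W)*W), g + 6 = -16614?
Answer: 545737/21824 ≈ 25.006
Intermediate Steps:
g = -16620 (g = -6 - 16614 = -16620)
l(A) = 0
U(W) = (198 + W)*(W + 2*W²) (U(W) = (198 + W)*(W + (2*W)*W) = (198 + W)*(W + 2*W²))
(U(35) + ((g - 6515) - 10133))/(21824 + l(-6)) = (35*(198 + 2*35² + 397*35) + ((-16620 - 6515) - 10133))/(21824 + 0) = (35*(198 + 2*1225 + 13895) + (-23135 - 10133))/21824 = (35*(198 + 2450 + 13895) - 33268)*(1/21824) = (35*16543 - 33268)*(1/21824) = (579005 - 33268)*(1/21824) = 545737*(1/21824) = 545737/21824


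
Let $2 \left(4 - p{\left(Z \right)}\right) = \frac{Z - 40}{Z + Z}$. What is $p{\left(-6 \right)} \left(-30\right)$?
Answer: $- \frac{125}{2} \approx -62.5$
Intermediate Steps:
$p{\left(Z \right)} = 4 - \frac{-40 + Z}{4 Z}$ ($p{\left(Z \right)} = 4 - \frac{\left(Z - 40\right) \frac{1}{Z + Z}}{2} = 4 - \frac{\left(-40 + Z\right) \frac{1}{2 Z}}{2} = 4 - \frac{\frac{1}{2} \frac{1}{Z} \left(-40 + Z\right)}{2} = 4 - \frac{-40 + Z}{4 Z}$)
$p{\left(-6 \right)} \left(-30\right) = \left(\frac{15}{4} + \frac{10}{-6}\right) \left(-30\right) = \left(\frac{15}{4} + 10 \left(- \frac{1}{6}\right)\right) \left(-30\right) = \left(\frac{15}{4} - \frac{5}{3}\right) \left(-30\right) = \frac{25}{12} \left(-30\right) = - \frac{125}{2}$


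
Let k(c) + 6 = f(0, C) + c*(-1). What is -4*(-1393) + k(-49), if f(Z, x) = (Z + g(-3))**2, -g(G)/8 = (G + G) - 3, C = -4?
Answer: 10799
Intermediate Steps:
g(G) = 24 - 16*G (g(G) = -8*((G + G) - 3) = -8*(2*G - 3) = -8*(-3 + 2*G) = 24 - 16*G)
f(Z, x) = (72 + Z)**2 (f(Z, x) = (Z + (24 - 16*(-3)))**2 = (Z + (24 + 48))**2 = (Z + 72)**2 = (72 + Z)**2)
k(c) = 5178 - c (k(c) = -6 + ((72 + 0)**2 + c*(-1)) = -6 + (72**2 - c) = -6 + (5184 - c) = 5178 - c)
-4*(-1393) + k(-49) = -4*(-1393) + (5178 - 1*(-49)) = 5572 + (5178 + 49) = 5572 + 5227 = 10799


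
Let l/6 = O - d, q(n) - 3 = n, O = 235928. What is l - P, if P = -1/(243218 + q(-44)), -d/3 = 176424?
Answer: 1116474242401/243177 ≈ 4.5912e+6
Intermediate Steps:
d = -529272 (d = -3*176424 = -529272)
q(n) = 3 + n
l = 4591200 (l = 6*(235928 - 1*(-529272)) = 6*(235928 + 529272) = 6*765200 = 4591200)
P = -1/243177 (P = -1/(243218 + (3 - 44)) = -1/(243218 - 41) = -1/243177 ≈ -4.1122e-6)
l - P = 4591200 - 1*(-1/243177) = 4591200 + 1/243177 = 1116474242401/243177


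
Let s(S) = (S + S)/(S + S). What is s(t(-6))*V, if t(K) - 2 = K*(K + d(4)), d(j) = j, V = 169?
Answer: 169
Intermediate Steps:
t(K) = 2 + K*(4 + K) (t(K) = 2 + K*(K + 4) = 2 + K*(4 + K))
s(S) = 1 (s(S) = (2*S)/((2*S)) = (2*S)*(1/(2*S)) = 1)
s(t(-6))*V = 1*169 = 169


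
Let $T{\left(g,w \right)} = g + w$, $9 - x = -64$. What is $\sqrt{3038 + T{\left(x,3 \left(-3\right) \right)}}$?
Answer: $\sqrt{3102} \approx 55.696$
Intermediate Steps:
$x = 73$ ($x = 9 - -64 = 9 + 64 = 73$)
$\sqrt{3038 + T{\left(x,3 \left(-3\right) \right)}} = \sqrt{3038 + \left(73 + 3 \left(-3\right)\right)} = \sqrt{3038 + \left(73 - 9\right)} = \sqrt{3038 + 64} = \sqrt{3102}$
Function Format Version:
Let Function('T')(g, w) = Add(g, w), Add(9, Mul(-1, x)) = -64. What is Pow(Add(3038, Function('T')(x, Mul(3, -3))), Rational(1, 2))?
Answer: Pow(3102, Rational(1, 2)) ≈ 55.696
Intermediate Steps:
x = 73 (x = Add(9, Mul(-1, -64)) = Add(9, 64) = 73)
Pow(Add(3038, Function('T')(x, Mul(3, -3))), Rational(1, 2)) = Pow(Add(3038, Add(73, Mul(3, -3))), Rational(1, 2)) = Pow(Add(3038, Add(73, -9)), Rational(1, 2)) = Pow(Add(3038, 64), Rational(1, 2)) = Pow(3102, Rational(1, 2))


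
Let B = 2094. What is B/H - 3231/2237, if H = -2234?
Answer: -5951166/2498729 ≈ -2.3817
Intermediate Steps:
B/H - 3231/2237 = 2094/(-2234) - 3231/2237 = 2094*(-1/2234) - 3231*1/2237 = -1047/1117 - 3231/2237 = -5951166/2498729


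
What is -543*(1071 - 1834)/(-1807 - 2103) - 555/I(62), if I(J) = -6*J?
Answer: -25325483/242420 ≈ -104.47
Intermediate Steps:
-543*(1071 - 1834)/(-1807 - 2103) - 555/I(62) = -543*(1071 - 1834)/(-1807 - 2103) - 555/((-6*62)) = -543/((-3910/(-763))) - 555/(-372) = -543/((-3910*(-1/763))) - 555*(-1/372) = -543/3910/763 + 185/124 = -543*763/3910 + 185/124 = -414309/3910 + 185/124 = -25325483/242420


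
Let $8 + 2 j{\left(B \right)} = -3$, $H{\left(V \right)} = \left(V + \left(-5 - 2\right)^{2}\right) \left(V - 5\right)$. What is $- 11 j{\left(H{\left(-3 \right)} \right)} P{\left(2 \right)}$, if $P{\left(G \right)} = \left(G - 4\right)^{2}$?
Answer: $242$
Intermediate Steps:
$H{\left(V \right)} = \left(-5 + V\right) \left(49 + V\right)$ ($H{\left(V \right)} = \left(V + \left(-7\right)^{2}\right) \left(-5 + V\right) = \left(V + 49\right) \left(-5 + V\right) = \left(49 + V\right) \left(-5 + V\right) = \left(-5 + V\right) \left(49 + V\right)$)
$P{\left(G \right)} = \left(-4 + G\right)^{2}$
$j{\left(B \right)} = - \frac{11}{2}$ ($j{\left(B \right)} = -4 + \frac{1}{2} \left(-3\right) = -4 - \frac{3}{2} = - \frac{11}{2}$)
$- 11 j{\left(H{\left(-3 \right)} \right)} P{\left(2 \right)} = \left(-11\right) \left(- \frac{11}{2}\right) \left(-4 + 2\right)^{2} = \frac{121 \left(-2\right)^{2}}{2} = \frac{121}{2} \cdot 4 = 242$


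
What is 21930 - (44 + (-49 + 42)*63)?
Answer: 22327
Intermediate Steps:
21930 - (44 + (-49 + 42)*63) = 21930 - (44 - 7*63) = 21930 - (44 - 441) = 21930 - 1*(-397) = 21930 + 397 = 22327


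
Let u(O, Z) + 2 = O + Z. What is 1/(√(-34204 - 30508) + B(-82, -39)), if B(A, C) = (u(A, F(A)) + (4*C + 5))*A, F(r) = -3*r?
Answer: -451/439158 - I*√16178/439158 ≈ -0.001027 - 0.00028963*I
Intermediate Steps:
u(O, Z) = -2 + O + Z (u(O, Z) = -2 + (O + Z) = -2 + O + Z)
B(A, C) = A*(3 - 2*A + 4*C) (B(A, C) = ((-2 + A - 3*A) + (4*C + 5))*A = ((-2 - 2*A) + (5 + 4*C))*A = (3 - 2*A + 4*C)*A = A*(3 - 2*A + 4*C))
1/(√(-34204 - 30508) + B(-82, -39)) = 1/(√(-34204 - 30508) - 82*(3 - 2*(-82) + 4*(-39))) = 1/(√(-64712) - 82*(3 + 164 - 156)) = 1/(2*I*√16178 - 82*11) = 1/(2*I*√16178 - 902) = 1/(-902 + 2*I*√16178)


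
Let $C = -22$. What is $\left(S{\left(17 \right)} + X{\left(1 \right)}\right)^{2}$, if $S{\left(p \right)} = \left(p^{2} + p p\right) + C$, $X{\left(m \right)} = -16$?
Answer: $291600$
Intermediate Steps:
$S{\left(p \right)} = -22 + 2 p^{2}$ ($S{\left(p \right)} = \left(p^{2} + p p\right) - 22 = \left(p^{2} + p^{2}\right) - 22 = 2 p^{2} - 22 = -22 + 2 p^{2}$)
$\left(S{\left(17 \right)} + X{\left(1 \right)}\right)^{2} = \left(\left(-22 + 2 \cdot 17^{2}\right) - 16\right)^{2} = \left(\left(-22 + 2 \cdot 289\right) - 16\right)^{2} = \left(\left(-22 + 578\right) - 16\right)^{2} = \left(556 - 16\right)^{2} = 540^{2} = 291600$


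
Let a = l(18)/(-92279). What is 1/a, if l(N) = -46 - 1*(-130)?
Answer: -92279/84 ≈ -1098.6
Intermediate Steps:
l(N) = 84 (l(N) = -46 + 130 = 84)
a = -84/92279 (a = 84/(-92279) = 84*(-1/92279) = -84/92279 ≈ -0.00091028)
1/a = 1/(-84/92279) = -92279/84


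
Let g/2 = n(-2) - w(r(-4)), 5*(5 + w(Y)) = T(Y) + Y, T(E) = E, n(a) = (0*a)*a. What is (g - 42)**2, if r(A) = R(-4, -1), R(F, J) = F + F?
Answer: 16384/25 ≈ 655.36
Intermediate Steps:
n(a) = 0 (n(a) = 0*a = 0)
R(F, J) = 2*F
r(A) = -8 (r(A) = 2*(-4) = -8)
w(Y) = -5 + 2*Y/5 (w(Y) = -5 + (Y + Y)/5 = -5 + (2*Y)/5 = -5 + 2*Y/5)
g = 82/5 (g = 2*(0 - (-5 + (2/5)*(-8))) = 2*(0 - (-5 - 16/5)) = 2*(0 - 1*(-41/5)) = 2*(0 + 41/5) = 2*(41/5) = 82/5 ≈ 16.400)
(g - 42)**2 = (82/5 - 42)**2 = (-128/5)**2 = 16384/25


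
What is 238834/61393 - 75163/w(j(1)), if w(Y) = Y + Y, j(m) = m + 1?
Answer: -4613526723/245572 ≈ -18787.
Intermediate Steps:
j(m) = 1 + m
w(Y) = 2*Y
238834/61393 - 75163/w(j(1)) = 238834/61393 - 75163*1/(2*(1 + 1)) = 238834*(1/61393) - 75163/(2*2) = 238834/61393 - 75163/4 = -4613526723/245572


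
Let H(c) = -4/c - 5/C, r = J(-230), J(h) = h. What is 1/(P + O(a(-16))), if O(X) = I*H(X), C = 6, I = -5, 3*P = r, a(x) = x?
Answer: -4/295 ≈ -0.013559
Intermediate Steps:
r = -230
P = -230/3 (P = (⅓)*(-230) = -230/3 ≈ -76.667)
H(c) = -⅚ - 4/c (H(c) = -4/c - 5/6 = -4/c - 5*⅙ = -4/c - ⅚ = -⅚ - 4/c)
O(X) = 25/6 + 20/X (O(X) = -5*(-⅚ - 4/X) = 25/6 + 20/X)
1/(P + O(a(-16))) = 1/(-230/3 + (25/6 + 20/(-16))) = 1/(-230/3 + (25/6 + 20*(-1/16))) = 1/(-230/3 + (25/6 - 5/4)) = 1/(-230/3 + 35/12) = 1/(-295/4) = -4/295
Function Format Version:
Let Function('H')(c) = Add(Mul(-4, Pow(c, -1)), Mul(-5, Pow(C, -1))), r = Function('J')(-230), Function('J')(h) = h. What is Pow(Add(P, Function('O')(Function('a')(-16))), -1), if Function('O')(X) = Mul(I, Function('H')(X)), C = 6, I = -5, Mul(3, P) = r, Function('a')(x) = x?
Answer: Rational(-4, 295) ≈ -0.013559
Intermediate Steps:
r = -230
P = Rational(-230, 3) (P = Mul(Rational(1, 3), -230) = Rational(-230, 3) ≈ -76.667)
Function('H')(c) = Add(Rational(-5, 6), Mul(-4, Pow(c, -1))) (Function('H')(c) = Add(Mul(-4, Pow(c, -1)), Mul(-5, Pow(6, -1))) = Add(Mul(-4, Pow(c, -1)), Mul(-5, Rational(1, 6))) = Add(Mul(-4, Pow(c, -1)), Rational(-5, 6)) = Add(Rational(-5, 6), Mul(-4, Pow(c, -1))))
Function('O')(X) = Add(Rational(25, 6), Mul(20, Pow(X, -1))) (Function('O')(X) = Mul(-5, Add(Rational(-5, 6), Mul(-4, Pow(X, -1)))) = Add(Rational(25, 6), Mul(20, Pow(X, -1))))
Pow(Add(P, Function('O')(Function('a')(-16))), -1) = Pow(Add(Rational(-230, 3), Add(Rational(25, 6), Mul(20, Pow(-16, -1)))), -1) = Pow(Add(Rational(-230, 3), Add(Rational(25, 6), Mul(20, Rational(-1, 16)))), -1) = Pow(Add(Rational(-230, 3), Add(Rational(25, 6), Rational(-5, 4))), -1) = Pow(Add(Rational(-230, 3), Rational(35, 12)), -1) = Pow(Rational(-295, 4), -1) = Rational(-4, 295)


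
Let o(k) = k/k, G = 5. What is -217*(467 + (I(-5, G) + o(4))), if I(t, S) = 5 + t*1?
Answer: -101556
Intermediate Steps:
o(k) = 1
I(t, S) = 5 + t
-217*(467 + (I(-5, G) + o(4))) = -217*(467 + ((5 - 5) + 1)) = -217*(467 + (0 + 1)) = -217*(467 + 1) = -217*468 = -101556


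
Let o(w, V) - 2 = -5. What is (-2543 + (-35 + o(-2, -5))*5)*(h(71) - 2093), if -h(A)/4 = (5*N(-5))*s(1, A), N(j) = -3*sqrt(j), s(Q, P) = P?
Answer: 5720169 - 11642580*I*sqrt(5) ≈ 5.7202e+6 - 2.6034e+7*I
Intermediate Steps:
o(w, V) = -3 (o(w, V) = 2 - 5 = -3)
h(A) = 60*I*A*sqrt(5) (h(A) = -4*5*(-3*I*sqrt(5))*A = -4*(-15*I*sqrt(5))*A = -(-60)*I*A*sqrt(5) = 60*I*A*sqrt(5))
(-2543 + (-35 + o(-2, -5))*5)*(h(71) - 2093) = (-2543 + (-35 - 3)*5)*(60*I*71*sqrt(5) - 2093) = (-2543 - 38*5)*(4260*I*sqrt(5) - 2093) = (-2543 - 190)*(-2093 + 4260*I*sqrt(5)) = -2733*(-2093 + 4260*I*sqrt(5)) = 5720169 - 11642580*I*sqrt(5)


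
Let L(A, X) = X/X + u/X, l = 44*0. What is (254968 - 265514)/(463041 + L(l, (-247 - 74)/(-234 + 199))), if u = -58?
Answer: -1692633/74317226 ≈ -0.022776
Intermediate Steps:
l = 0
L(A, X) = 1 - 58/X (L(A, X) = X/X - 58/X = 1 - 58/X)
(254968 - 265514)/(463041 + L(l, (-247 - 74)/(-234 + 199))) = (254968 - 265514)/(463041 + (-58 + (-247 - 74)/(-234 + 199))/(((-247 - 74)/(-234 + 199)))) = -10546/(463041 + (-58 - 321/(-35))/((-321/(-35)))) = -10546/(463041 + (-58 - 321*(-1/35))/((-321*(-1/35)))) = -10546/(463041 + (-58 + 321/35)/(321/35)) = -10546/(463041 + (35/321)*(-1709/35)) = -10546/(463041 - 1709/321) = -10546/148634452/321 = -10546*321/148634452 = -1692633/74317226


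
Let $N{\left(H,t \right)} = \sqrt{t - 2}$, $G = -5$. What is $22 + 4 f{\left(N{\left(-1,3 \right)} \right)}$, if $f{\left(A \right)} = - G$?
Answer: $42$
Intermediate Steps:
$N{\left(H,t \right)} = \sqrt{-2 + t}$
$f{\left(A \right)} = 5$ ($f{\left(A \right)} = \left(-1\right) \left(-5\right) = 5$)
$22 + 4 f{\left(N{\left(-1,3 \right)} \right)} = 22 + 4 \cdot 5 = 22 + 20 = 42$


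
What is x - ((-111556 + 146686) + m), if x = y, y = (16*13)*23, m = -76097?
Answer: 45751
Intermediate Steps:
y = 4784 (y = 208*23 = 4784)
x = 4784
x - ((-111556 + 146686) + m) = 4784 - ((-111556 + 146686) - 76097) = 4784 - (35130 - 76097) = 4784 - 1*(-40967) = 4784 + 40967 = 45751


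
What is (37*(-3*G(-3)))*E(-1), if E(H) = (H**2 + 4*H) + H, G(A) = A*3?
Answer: -3996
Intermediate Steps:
G(A) = 3*A
E(H) = H**2 + 5*H
(37*(-3*G(-3)))*E(-1) = (37*(-9*(-3)))*(-(5 - 1)) = (37*(-3*(-9)))*(-1*4) = (37*27)*(-4) = 999*(-4) = -3996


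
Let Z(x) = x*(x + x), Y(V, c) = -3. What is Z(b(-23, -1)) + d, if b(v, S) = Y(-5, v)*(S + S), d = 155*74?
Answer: 11542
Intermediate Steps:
d = 11470
b(v, S) = -6*S (b(v, S) = -3*(S + S) = -6*S)
Z(x) = 2*x² (Z(x) = x*(2*x) = 2*x²)
Z(b(-23, -1)) + d = 2*(-6*(-1))² + 11470 = 2*6² + 11470 = 2*36 + 11470 = 72 + 11470 = 11542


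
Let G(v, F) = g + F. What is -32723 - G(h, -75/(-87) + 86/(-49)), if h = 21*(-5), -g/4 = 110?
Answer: -45872874/1421 ≈ -32282.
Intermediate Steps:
g = -440 (g = -4*110 = -440)
h = -105
G(v, F) = -440 + F
-32723 - G(h, -75/(-87) + 86/(-49)) = -32723 - (-440 + (-75/(-87) + 86/(-49))) = -32723 - (-440 + (-75*(-1/87) + 86*(-1/49))) = -32723 - (-440 + (25/29 - 86/49)) = -32723 - (-440 - 1269/1421) = -32723 - 1*(-626509/1421) = -32723 + 626509/1421 = -45872874/1421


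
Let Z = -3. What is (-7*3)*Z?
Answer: 63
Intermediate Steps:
(-7*3)*Z = -7*3*(-3) = -21*(-3) = 63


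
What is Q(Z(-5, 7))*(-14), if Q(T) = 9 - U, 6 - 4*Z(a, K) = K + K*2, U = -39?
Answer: -672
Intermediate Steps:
Z(a, K) = 3/2 - 3*K/4 (Z(a, K) = 3/2 - (K + K*2)/4 = 3/2 - (K + 2*K)/4 = 3/2 - 3*K/4)
Q(T) = 48 (Q(T) = 9 - 1*(-39) = 9 + 39 = 48)
Q(Z(-5, 7))*(-14) = 48*(-14) = -672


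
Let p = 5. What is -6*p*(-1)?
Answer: 30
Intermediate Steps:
-6*p*(-1) = -6*5*(-1) = -30*(-1) = 30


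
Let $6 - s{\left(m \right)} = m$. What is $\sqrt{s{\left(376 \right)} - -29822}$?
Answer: $2 \sqrt{7363} \approx 171.62$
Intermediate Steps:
$s{\left(m \right)} = 6 - m$
$\sqrt{s{\left(376 \right)} - -29822} = \sqrt{\left(6 - 376\right) - -29822} = \sqrt{\left(6 - 376\right) + 29822} = \sqrt{-370 + 29822} = \sqrt{29452} = 2 \sqrt{7363}$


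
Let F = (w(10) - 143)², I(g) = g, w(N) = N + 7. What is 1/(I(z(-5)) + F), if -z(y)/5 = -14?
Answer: 1/15946 ≈ 6.2712e-5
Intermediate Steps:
w(N) = 7 + N
z(y) = 70 (z(y) = -5*(-14) = 70)
F = 15876 (F = ((7 + 10) - 143)² = (17 - 143)² = (-126)² = 15876)
1/(I(z(-5)) + F) = 1/(70 + 15876) = 1/15946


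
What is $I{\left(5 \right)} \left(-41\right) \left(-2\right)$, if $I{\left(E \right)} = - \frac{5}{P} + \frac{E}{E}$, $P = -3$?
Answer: $\frac{656}{3} \approx 218.67$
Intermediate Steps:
$I{\left(E \right)} = \frac{8}{3}$ ($I{\left(E \right)} = - \frac{5}{-3} + \frac{E}{E} = \left(-5\right) \left(- \frac{1}{3}\right) + 1 = \frac{5}{3} + 1 = \frac{8}{3}$)
$I{\left(5 \right)} \left(-41\right) \left(-2\right) = \frac{8}{3} \left(-41\right) \left(-2\right) = \left(- \frac{328}{3}\right) \left(-2\right) = \frac{656}{3}$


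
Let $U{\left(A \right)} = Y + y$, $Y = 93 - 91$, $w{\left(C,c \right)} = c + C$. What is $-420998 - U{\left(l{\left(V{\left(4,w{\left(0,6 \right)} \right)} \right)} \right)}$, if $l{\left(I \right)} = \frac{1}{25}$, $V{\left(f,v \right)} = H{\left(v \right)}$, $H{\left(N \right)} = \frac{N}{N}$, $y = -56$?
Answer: $-420944$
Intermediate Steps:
$w{\left(C,c \right)} = C + c$
$H{\left(N \right)} = 1$
$V{\left(f,v \right)} = 1$
$Y = 2$
$l{\left(I \right)} = \frac{1}{25}$
$U{\left(A \right)} = -54$ ($U{\left(A \right)} = 2 - 56 = -54$)
$-420998 - U{\left(l{\left(V{\left(4,w{\left(0,6 \right)} \right)} \right)} \right)} = -420998 - -54 = -420998 + 54 = -420944$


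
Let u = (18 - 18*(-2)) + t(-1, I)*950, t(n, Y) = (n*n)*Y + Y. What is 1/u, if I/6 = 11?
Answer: 1/125454 ≈ 7.9710e-6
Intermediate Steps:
I = 66 (I = 6*11 = 66)
t(n, Y) = Y + Y*n² (t(n, Y) = n²*Y + Y = Y*n² + Y = Y + Y*n²)
u = 125454 (u = (18 - 18*(-2)) + (66*(1 + (-1)²))*950 = (18 + 36) + (66*(1 + 1))*950 = 54 + (66*2)*950 = 54 + 132*950 = 54 + 125400 = 125454)
1/u = 1/125454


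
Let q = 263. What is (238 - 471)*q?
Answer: -61279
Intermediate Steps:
(238 - 471)*q = (238 - 471)*263 = -233*263 = -61279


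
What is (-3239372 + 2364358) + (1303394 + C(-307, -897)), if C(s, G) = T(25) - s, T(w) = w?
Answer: 428712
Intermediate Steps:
C(s, G) = 25 - s
(-3239372 + 2364358) + (1303394 + C(-307, -897)) = (-3239372 + 2364358) + (1303394 + (25 - 1*(-307))) = -875014 + (1303394 + (25 + 307)) = -875014 + (1303394 + 332) = -875014 + 1303726 = 428712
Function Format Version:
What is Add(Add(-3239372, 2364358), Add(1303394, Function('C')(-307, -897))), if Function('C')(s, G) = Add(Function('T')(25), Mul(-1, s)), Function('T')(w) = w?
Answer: 428712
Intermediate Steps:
Function('C')(s, G) = Add(25, Mul(-1, s))
Add(Add(-3239372, 2364358), Add(1303394, Function('C')(-307, -897))) = Add(Add(-3239372, 2364358), Add(1303394, Add(25, Mul(-1, -307)))) = Add(-875014, Add(1303394, Add(25, 307))) = Add(-875014, Add(1303394, 332)) = Add(-875014, 1303726) = 428712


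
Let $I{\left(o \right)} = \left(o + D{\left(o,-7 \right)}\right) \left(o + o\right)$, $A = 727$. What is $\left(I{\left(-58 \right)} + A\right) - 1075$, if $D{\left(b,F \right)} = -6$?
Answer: $7076$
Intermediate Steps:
$I{\left(o \right)} = 2 o \left(-6 + o\right)$ ($I{\left(o \right)} = \left(o - 6\right) \left(o + o\right) = \left(-6 + o\right) 2 o = 2 o \left(-6 + o\right)$)
$\left(I{\left(-58 \right)} + A\right) - 1075 = \left(2 \left(-58\right) \left(-6 - 58\right) + 727\right) - 1075 = \left(2 \left(-58\right) \left(-64\right) + 727\right) - 1075 = \left(7424 + 727\right) - 1075 = 8151 - 1075 = 7076$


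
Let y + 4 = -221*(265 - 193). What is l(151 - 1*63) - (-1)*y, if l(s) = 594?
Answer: -15322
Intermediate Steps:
y = -15916 (y = -4 - 221*(265 - 193) = -4 - 221*72 = -4 - 15912 = -15916)
l(151 - 1*63) - (-1)*y = 594 - (-1)*(-15916) = 594 - 1*15916 = 594 - 15916 = -15322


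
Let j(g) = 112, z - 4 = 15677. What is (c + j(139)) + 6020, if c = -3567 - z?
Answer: -13116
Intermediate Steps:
z = 15681 (z = 4 + 15677 = 15681)
c = -19248 (c = -3567 - 1*15681 = -3567 - 15681 = -19248)
(c + j(139)) + 6020 = (-19248 + 112) + 6020 = -19136 + 6020 = -13116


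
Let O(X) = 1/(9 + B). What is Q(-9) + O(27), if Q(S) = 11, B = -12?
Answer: 32/3 ≈ 10.667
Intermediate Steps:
O(X) = -⅓ (O(X) = 1/(9 - 12) = 1/(-3) = -⅓)
Q(-9) + O(27) = 11 - ⅓ = 32/3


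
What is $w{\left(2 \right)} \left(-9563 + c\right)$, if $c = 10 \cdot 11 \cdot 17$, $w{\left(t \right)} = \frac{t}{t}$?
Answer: $-7693$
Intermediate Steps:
$w{\left(t \right)} = 1$
$c = 1870$ ($c = 110 \cdot 17 = 1870$)
$w{\left(2 \right)} \left(-9563 + c\right) = 1 \left(-9563 + 1870\right) = 1 \left(-7693\right) = -7693$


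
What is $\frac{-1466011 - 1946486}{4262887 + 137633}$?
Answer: $- \frac{1137499}{1466840} \approx -0.77548$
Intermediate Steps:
$\frac{-1466011 - 1946486}{4262887 + 137633} = - \frac{3412497}{4400520} = \left(-3412497\right) \frac{1}{4400520} = - \frac{1137499}{1466840}$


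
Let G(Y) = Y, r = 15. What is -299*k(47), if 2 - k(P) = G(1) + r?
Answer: 4186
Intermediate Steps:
k(P) = -14 (k(P) = 2 - (1 + 15) = 2 - 1*16 = 2 - 16 = -14)
-299*k(47) = -299*(-14) = 4186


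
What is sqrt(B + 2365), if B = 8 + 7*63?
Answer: sqrt(2814) ≈ 53.047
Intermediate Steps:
B = 449 (B = 8 + 441 = 449)
sqrt(B + 2365) = sqrt(449 + 2365) = sqrt(2814)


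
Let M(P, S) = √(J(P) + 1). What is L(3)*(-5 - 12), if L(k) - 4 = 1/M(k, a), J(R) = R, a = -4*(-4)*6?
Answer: -153/2 ≈ -76.500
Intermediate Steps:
a = 96 (a = 16*6 = 96)
M(P, S) = √(1 + P) (M(P, S) = √(P + 1) = √(1 + P))
L(k) = 4 + (1 + k)^(-½) (L(k) = 4 + 1/(√(1 + k)) = 4 + (1 + k)^(-½))
L(3)*(-5 - 12) = (4 + (1 + 3)^(-½))*(-5 - 12) = (4 + 4^(-½))*(-17) = (4 + ½)*(-17) = (9/2)*(-17) = -153/2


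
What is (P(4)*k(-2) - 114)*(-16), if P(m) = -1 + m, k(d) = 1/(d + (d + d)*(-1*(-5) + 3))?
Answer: 31032/17 ≈ 1825.4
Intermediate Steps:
k(d) = 1/(17*d) (k(d) = 1/(d + (2*d)*(5 + 3)) = 1/(d + (2*d)*8) = 1/(d + 16*d) = 1/(17*d))
(P(4)*k(-2) - 114)*(-16) = ((-1 + 4)*((1/17)/(-2)) - 114)*(-16) = (3*((1/17)*(-½)) - 114)*(-16) = (3*(-1/34) - 114)*(-16) = (-3/34 - 114)*(-16) = -3879/34*(-16) = 31032/17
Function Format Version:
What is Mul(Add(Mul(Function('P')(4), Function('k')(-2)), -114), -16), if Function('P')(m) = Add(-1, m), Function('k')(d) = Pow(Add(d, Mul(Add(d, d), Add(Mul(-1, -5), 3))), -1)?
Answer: Rational(31032, 17) ≈ 1825.4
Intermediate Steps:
Function('k')(d) = Mul(Rational(1, 17), Pow(d, -1)) (Function('k')(d) = Pow(Add(d, Mul(Mul(2, d), Add(5, 3))), -1) = Pow(Add(d, Mul(Mul(2, d), 8)), -1) = Pow(Add(d, Mul(16, d)), -1) = Pow(Mul(17, d), -1) = Mul(Rational(1, 17), Pow(d, -1)))
Mul(Add(Mul(Function('P')(4), Function('k')(-2)), -114), -16) = Mul(Add(Mul(Add(-1, 4), Mul(Rational(1, 17), Pow(-2, -1))), -114), -16) = Mul(Add(Mul(3, Mul(Rational(1, 17), Rational(-1, 2))), -114), -16) = Mul(Add(Mul(3, Rational(-1, 34)), -114), -16) = Mul(Add(Rational(-3, 34), -114), -16) = Mul(Rational(-3879, 34), -16) = Rational(31032, 17)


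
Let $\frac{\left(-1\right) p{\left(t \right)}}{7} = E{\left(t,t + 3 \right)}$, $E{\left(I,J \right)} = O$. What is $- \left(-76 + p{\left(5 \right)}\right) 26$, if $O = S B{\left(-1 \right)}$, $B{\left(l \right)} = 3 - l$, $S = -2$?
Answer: $520$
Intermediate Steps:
$O = -8$ ($O = - 2 \left(3 - -1\right) = - 2 \left(3 + 1\right) = \left(-2\right) 4 = -8$)
$E{\left(I,J \right)} = -8$
$p{\left(t \right)} = 56$ ($p{\left(t \right)} = \left(-7\right) \left(-8\right) = 56$)
$- \left(-76 + p{\left(5 \right)}\right) 26 = - \left(-76 + 56\right) 26 = - \left(-20\right) 26 = \left(-1\right) \left(-520\right) = 520$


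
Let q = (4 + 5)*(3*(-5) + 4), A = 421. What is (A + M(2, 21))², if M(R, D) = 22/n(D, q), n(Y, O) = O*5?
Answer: 358837249/2025 ≈ 1.7720e+5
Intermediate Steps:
q = -99 (q = 9*(-15 + 4) = 9*(-11) = -99)
n(Y, O) = 5*O
M(R, D) = -2/45 (M(R, D) = 22/((5*(-99))) = 22/(-495) = 22*(-1/495) = -2/45)
(A + M(2, 21))² = (421 - 2/45)² = (18943/45)² = 358837249/2025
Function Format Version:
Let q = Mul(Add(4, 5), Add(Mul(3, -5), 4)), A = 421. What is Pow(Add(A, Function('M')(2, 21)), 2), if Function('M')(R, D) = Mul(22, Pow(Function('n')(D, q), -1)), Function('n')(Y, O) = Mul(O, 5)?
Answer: Rational(358837249, 2025) ≈ 1.7720e+5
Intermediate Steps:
q = -99 (q = Mul(9, Add(-15, 4)) = Mul(9, -11) = -99)
Function('n')(Y, O) = Mul(5, O)
Function('M')(R, D) = Rational(-2, 45) (Function('M')(R, D) = Mul(22, Pow(Mul(5, -99), -1)) = Mul(22, Pow(-495, -1)) = Mul(22, Rational(-1, 495)) = Rational(-2, 45))
Pow(Add(A, Function('M')(2, 21)), 2) = Pow(Add(421, Rational(-2, 45)), 2) = Pow(Rational(18943, 45), 2) = Rational(358837249, 2025)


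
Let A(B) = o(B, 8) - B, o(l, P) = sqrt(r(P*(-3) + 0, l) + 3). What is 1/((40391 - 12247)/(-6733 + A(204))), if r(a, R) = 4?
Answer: -6937/28144 + sqrt(7)/28144 ≈ -0.24639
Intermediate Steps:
o(l, P) = sqrt(7) (o(l, P) = sqrt(4 + 3) = sqrt(7))
A(B) = sqrt(7) - B
1/((40391 - 12247)/(-6733 + A(204))) = 1/((40391 - 12247)/(-6733 + (sqrt(7) - 1*204))) = 1/(28144/(-6733 + (sqrt(7) - 204))) = 1/(28144/(-6733 + (-204 + sqrt(7)))) = 1/(28144/(-6937 + sqrt(7))) = -6937/28144 + sqrt(7)/28144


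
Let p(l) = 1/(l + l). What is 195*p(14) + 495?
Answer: 14055/28 ≈ 501.96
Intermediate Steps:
p(l) = 1/(2*l)
195*p(14) + 495 = 195*((½)/14) + 495 = 195*((½)*(1/14)) + 495 = 195*(1/28) + 495 = 195/28 + 495 = 14055/28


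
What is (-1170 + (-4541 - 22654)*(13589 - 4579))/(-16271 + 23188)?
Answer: -245028120/6917 ≈ -35424.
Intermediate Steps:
(-1170 + (-4541 - 22654)*(13589 - 4579))/(-16271 + 23188) = (-1170 - 27195*9010)/6917 = (-1170 - 245026950)*(1/6917) = -245028120*1/6917 = -245028120/6917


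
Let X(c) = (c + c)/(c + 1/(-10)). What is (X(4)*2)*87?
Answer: 4640/13 ≈ 356.92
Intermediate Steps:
X(c) = 2*c/(-1/10 + c) (X(c) = (2*c)/(c - 1/10) = (2*c)/(-1/10 + c) = 2*c/(-1/10 + c))
(X(4)*2)*87 = ((20*4/(-1 + 10*4))*2)*87 = ((20*4/(-1 + 40))*2)*87 = ((20*4/39)*2)*87 = ((20*4*(1/39))*2)*87 = ((80/39)*2)*87 = (160/39)*87 = 4640/13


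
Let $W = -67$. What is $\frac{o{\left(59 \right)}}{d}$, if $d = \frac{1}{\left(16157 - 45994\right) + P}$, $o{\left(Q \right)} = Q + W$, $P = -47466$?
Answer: $618424$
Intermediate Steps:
$o{\left(Q \right)} = -67 + Q$ ($o{\left(Q \right)} = Q - 67 = -67 + Q$)
$d = - \frac{1}{77303}$ ($d = \frac{1}{\left(16157 - 45994\right) - 47466} = \frac{1}{-29837 - 47466} = \frac{1}{-77303} = - \frac{1}{77303} \approx -1.2936 \cdot 10^{-5}$)
$\frac{o{\left(59 \right)}}{d} = \frac{-67 + 59}{- \frac{1}{77303}} = \left(-8\right) \left(-77303\right) = 618424$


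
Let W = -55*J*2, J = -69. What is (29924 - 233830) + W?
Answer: -196316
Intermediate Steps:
W = 7590 (W = -55*(-69)*2 = 3795*2 = 7590)
(29924 - 233830) + W = (29924 - 233830) + 7590 = -203906 + 7590 = -196316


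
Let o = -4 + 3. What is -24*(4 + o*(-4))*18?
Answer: -3456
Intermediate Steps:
o = -1
-24*(4 + o*(-4))*18 = -24*(4 - 1*(-4))*18 = -24*(4 + 4)*18 = -24*8*18 = -192*18 = -3456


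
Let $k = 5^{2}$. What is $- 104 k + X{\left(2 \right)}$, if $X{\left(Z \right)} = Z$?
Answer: $-2598$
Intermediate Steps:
$k = 25$
$- 104 k + X{\left(2 \right)} = \left(-104\right) 25 + 2 = -2600 + 2 = -2598$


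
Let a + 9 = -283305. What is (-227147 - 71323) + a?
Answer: -581784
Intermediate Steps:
a = -283314 (a = -9 - 283305 = -283314)
(-227147 - 71323) + a = (-227147 - 71323) - 283314 = -298470 - 283314 = -581784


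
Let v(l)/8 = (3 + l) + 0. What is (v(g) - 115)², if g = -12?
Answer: 34969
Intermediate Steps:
v(l) = 24 + 8*l (v(l) = 8*((3 + l) + 0) = 8*(3 + l) = 24 + 8*l)
(v(g) - 115)² = ((24 + 8*(-12)) - 115)² = ((24 - 96) - 115)² = (-72 - 115)² = (-187)² = 34969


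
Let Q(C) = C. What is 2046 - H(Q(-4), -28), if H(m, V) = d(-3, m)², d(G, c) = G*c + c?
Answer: 1982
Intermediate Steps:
d(G, c) = c + G*c
H(m, V) = 4*m² (H(m, V) = (m*(1 - 3))² = (m*(-2))² = (-2*m)² = 4*m²)
2046 - H(Q(-4), -28) = 2046 - 4*(-4)² = 2046 - 4*16 = 2046 - 1*64 = 2046 - 64 = 1982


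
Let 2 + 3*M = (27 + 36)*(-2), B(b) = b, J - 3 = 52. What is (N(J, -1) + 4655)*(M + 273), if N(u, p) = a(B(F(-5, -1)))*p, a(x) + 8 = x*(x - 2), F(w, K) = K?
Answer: 3220060/3 ≈ 1.0734e+6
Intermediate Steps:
J = 55 (J = 3 + 52 = 55)
a(x) = -8 + x*(-2 + x) (a(x) = -8 + x*(x - 2) = -8 + x*(-2 + x))
N(u, p) = -5*p (N(u, p) = (-8 + (-1)**2 - 2*(-1))*p = (-8 + 1 + 2)*p = -5*p)
M = -128/3 (M = -2/3 + ((27 + 36)*(-2))/3 = -2/3 + (63*(-2))/3 = -2/3 + (1/3)*(-126) = -2/3 - 42 = -128/3 ≈ -42.667)
(N(J, -1) + 4655)*(M + 273) = (-5*(-1) + 4655)*(-128/3 + 273) = (5 + 4655)*(691/3) = 4660*(691/3) = 3220060/3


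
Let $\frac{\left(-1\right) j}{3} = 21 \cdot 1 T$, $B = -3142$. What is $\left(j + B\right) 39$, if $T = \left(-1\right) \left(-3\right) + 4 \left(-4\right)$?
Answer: $-90597$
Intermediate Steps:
$T = -13$ ($T = 3 - 16 = -13$)
$j = 819$ ($j = - 3 \cdot 21 \cdot 1 \left(-13\right) = - 3 \cdot 21 \left(-13\right) = \left(-3\right) \left(-273\right) = 819$)
$\left(j + B\right) 39 = \left(819 - 3142\right) 39 = \left(-2323\right) 39 = -90597$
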